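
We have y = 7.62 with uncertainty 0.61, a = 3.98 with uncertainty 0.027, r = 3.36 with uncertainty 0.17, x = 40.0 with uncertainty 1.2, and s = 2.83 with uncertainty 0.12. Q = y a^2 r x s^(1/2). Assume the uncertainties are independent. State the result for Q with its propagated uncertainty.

Q is a product of powers, so relative uncertainties combine in quadrature:
  (1·δy/y)² = (1×0.0801)² = 0.00641;  (2·δa/a)² = (2×0.00678)² = 0.000184;  (1·δr/r)² = (1×0.0506)² = 0.00256;  (1·δx/x)² = (1×0.0300)² = 0.000900;  (½·δs/s)² = (0.5×0.0424)² = 0.000449
δQ/Q = √(0.0105) = 0.102
Q = 27300, so δQ = 0.102 × 27300 = 2800.

27300 ± 2800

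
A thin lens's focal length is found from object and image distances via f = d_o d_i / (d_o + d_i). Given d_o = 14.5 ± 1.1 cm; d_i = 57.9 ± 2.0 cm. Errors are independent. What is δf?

0.708 cm

∂f/∂d_o = (d_i/(d_o+d_i))² = 0.640;  ∂f/∂d_i = (d_o/(d_o+d_i))² = 0.0401
δf = √((∂f/∂d_o · δd_o)² + (∂f/∂d_i · δd_i)²) = √(0.495 + 0.00644) = 0.708 cm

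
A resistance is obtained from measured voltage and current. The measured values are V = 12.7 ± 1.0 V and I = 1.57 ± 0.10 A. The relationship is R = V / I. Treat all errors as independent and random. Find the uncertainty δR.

For a monomial R ∝ V, I^-1, fractional errors add in quadrature:
  (1·δV/V)² = (1×0.0787)² = 0.00620;  (-1·δI/I)² = (-1×0.0637)² = 0.00406
δR/R = √(0.0103) = 0.101
R = 8.09 Ω, so δR = 0.101 × 8.09 = 0.819 Ω.

0.819 Ω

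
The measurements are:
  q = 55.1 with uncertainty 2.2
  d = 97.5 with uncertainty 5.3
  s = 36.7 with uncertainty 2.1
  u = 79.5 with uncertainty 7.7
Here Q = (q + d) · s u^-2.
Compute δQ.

0.182

Let w = q + d = 153. δw = √(δq² + δd²) = √(4.84 + 28.1) = 5.74, so δw/w = 0.0376.
Q is then a monomial in w, s, u:
δQ/Q = √((δw/w)² + (1·δs/s)² + (-2·δu/u)²) = √(0.00141 + 0.00327 + 0.0375) = 0.205
Q = 0.886, so δQ = 0.205 × 0.886 = 0.182.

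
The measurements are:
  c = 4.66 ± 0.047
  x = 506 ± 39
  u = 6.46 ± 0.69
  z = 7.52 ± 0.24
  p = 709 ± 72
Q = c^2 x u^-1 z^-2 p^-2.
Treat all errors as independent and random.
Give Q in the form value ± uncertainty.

Relative error in a monomial: (δQ/Q)² = Σ (nᵢ · δxᵢ/xᵢ)².
  (2·δc/c)² = (2×0.0101)² = 0.000407;  (1·δx/x)² = (1×0.0771)² = 0.00594;  (-1·δu/u)² = (-1×0.107)² = 0.0114;  (-2·δz/z)² = (-2×0.0319)² = 0.00407;  (-2·δp/p)² = (-2×0.102)² = 0.0413
δQ/Q = √(0.0631) = 0.251
Q = 5.98e-05, so δQ = 0.251 × 5.98e-05 = 1.5e-05.

(5.98 ± 1.50) × 10^-5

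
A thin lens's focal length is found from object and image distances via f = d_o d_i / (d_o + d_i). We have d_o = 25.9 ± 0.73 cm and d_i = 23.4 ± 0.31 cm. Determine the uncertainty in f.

∂f/∂d_o = (d_i/(d_o+d_i))² = 0.225;  ∂f/∂d_i = (d_o/(d_o+d_i))² = 0.276
δf = √((∂f/∂d_o · δd_o)² + (∂f/∂d_i · δd_i)²) = √(0.0270 + 0.00732) = 0.185 cm

0.185 cm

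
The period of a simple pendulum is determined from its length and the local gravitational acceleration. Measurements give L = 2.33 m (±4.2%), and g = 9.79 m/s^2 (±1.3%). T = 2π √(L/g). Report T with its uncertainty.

Relative error in a monomial: (δT/T)² = Σ (nᵢ · δxᵢ/xᵢ)².
  (½·δL/L)² = (0.5×0.0420)² = 0.000441;  (−½·δg/g)² = (-0.5×0.0130)² = 4.23e-05
δT/T = √(0.000483) = 0.0220
T = 3.07 s, so δT = 0.0220 × 3.07 = 0.0674 s.

3.07 ± 0.0674 s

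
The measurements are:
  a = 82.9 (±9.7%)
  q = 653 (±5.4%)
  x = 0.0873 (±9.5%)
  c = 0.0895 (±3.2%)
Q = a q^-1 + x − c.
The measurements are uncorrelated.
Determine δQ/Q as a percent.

13.3%

Let p = a·q^-1 = 0.127. δp/p = √((1·δa/a)² + (-1·δq/q)²) = √(0.00941 + 0.00292) = 0.111, so δp = 0.0141.
Q = p + x − c: δQ = √(δp² + δx² + δc²) = √(0.000199 + 6.88e-05 + 8.2e-06) = 0.0166
Q = 0.125, so δQ/Q = 0.0166/0.125 = 0.133.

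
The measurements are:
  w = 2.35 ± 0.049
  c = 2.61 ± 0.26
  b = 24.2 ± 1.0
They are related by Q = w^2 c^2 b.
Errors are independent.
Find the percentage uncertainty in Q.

Q is a product of powers, so relative uncertainties combine in quadrature:
  (2·δw/w)² = (2×0.0209)² = 0.00174;  (2·δc/c)² = (2×0.0996)² = 0.0397;  (1·δb/b)² = (1×0.0413)² = 0.00171
δQ/Q = √(0.0431) = 0.208

20.8%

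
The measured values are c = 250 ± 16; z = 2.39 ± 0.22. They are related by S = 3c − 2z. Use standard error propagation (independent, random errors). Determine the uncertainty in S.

Each term contributes (cᵢ δxᵢ)² to (δS)²:
  (3·δc)² = 2300;  (2·δz)² = 0.194
δS = √(2300) = 48.0

48.0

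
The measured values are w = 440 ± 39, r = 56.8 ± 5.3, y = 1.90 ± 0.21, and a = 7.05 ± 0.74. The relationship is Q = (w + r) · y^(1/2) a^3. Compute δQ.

Let u = w + r = 497. δu = √(δw² + δr²) = √(1520 + 28.1) = 39.4, so δu/u = 0.0792.
Q is then a monomial in u, y, a:
δQ/Q = √((δu/u)² + (½·δy/y)² + (3·δa/a)²) = √(0.00628 + 0.00305 + 0.0992) = 0.329
Q = 2.4e+05, so δQ = 0.329 × 2.4e+05 = 79000.

79000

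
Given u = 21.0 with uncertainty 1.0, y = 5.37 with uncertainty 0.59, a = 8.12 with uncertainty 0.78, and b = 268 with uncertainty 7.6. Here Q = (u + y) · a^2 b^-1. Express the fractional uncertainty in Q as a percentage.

19.9%

Let w = u + y = 26.4. δw = √(δu² + δy²) = √(1.00 + 0.348) = 1.16, so δw/w = 0.0440.
Q is then a monomial in w, a, b:
δQ/Q = √((δw/w)² + (2·δa/a)² + (-1·δb/b)²) = √(0.00194 + 0.0369 + 0.000804) = 0.199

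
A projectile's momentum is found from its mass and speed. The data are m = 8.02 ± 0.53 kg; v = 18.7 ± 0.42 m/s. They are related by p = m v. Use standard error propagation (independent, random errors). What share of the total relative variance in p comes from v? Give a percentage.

10.4%

(δp/p)² = (1·δm/m)² + (1·δv/v)²
  m term: (1×0.0661)² = 0.00437
  v term: (1×0.0225)² = 0.000504
Total = 0.00487. Share from v = 0.000504/0.00487 = 0.104.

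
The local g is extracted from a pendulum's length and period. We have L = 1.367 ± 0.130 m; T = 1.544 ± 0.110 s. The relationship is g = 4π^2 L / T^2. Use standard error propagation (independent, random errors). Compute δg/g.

Relative error in a monomial: (δg/g)² = Σ (nᵢ · δxᵢ/xᵢ)².
  (1·δL/L)² = (1×0.0951)² = 0.00904;  (-2·δT/T)² = (-2×0.0712)² = 0.0203
δg/g = √(0.0293) = 0.171

0.171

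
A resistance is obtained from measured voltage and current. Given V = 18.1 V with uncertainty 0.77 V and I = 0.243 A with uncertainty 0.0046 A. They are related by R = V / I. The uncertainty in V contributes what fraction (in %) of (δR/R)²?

(δR/R)² = (1·δV/V)² + (-1·δI/I)²
  V term: (1×0.0425)² = 0.00181
  I term: (-1×0.0189)² = 0.000358
Total = 0.00217. Share from V = 0.00181/0.00217 = 0.835.

83.5%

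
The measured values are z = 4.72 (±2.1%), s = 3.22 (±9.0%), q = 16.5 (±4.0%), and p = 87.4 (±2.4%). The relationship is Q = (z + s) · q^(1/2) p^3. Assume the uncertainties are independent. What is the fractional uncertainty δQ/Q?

Let u = z + s = 7.94. δu = √(δz² + δs²) = √(0.00982 + 0.0840) = 0.306, so δu/u = 0.0386.
Q is then a monomial in u, q, p:
δQ/Q = √((δu/u)² + (½·δq/q)² + (3·δp/p)²) = √(0.00149 + 0.000400 + 0.00518) = 0.0841

0.0841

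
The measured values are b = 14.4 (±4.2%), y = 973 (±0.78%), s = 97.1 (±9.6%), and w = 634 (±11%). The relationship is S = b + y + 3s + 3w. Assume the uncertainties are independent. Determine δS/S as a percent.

6.64%

Absolute uncertainties add in quadrature for a linear combination:
  (δb)² = 0.366;  (δy)² = 57.6;  (3·δs)² = 782;  (3·δw)² = 43800
δS = √(44600) = 211
S = 3180, so δS/S = 211/3180 = 0.0664.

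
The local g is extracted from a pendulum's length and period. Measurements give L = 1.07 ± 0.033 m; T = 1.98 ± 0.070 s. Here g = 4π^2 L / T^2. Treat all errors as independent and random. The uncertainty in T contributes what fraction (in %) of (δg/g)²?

(δg/g)² = (1·δL/L)² + (-2·δT/T)²
  L term: (1×0.0308)² = 0.000951
  T term: (-2×0.0354)² = 0.00500
Total = 0.00595. Share from T = 0.00500/0.00595 = 0.840.

84.0%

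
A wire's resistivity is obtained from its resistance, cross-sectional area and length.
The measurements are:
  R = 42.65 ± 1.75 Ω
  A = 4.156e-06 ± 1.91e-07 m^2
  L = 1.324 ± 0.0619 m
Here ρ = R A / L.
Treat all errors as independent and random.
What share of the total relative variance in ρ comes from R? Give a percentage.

(δρ/ρ)² = (1·δR/R)² + (1·δA/A)² + (-1·δL/L)²
  R term: (1×0.0410)² = 0.00168
  A term: (1×0.0460)² = 0.00211
  L term: (-1×0.0468)² = 0.00219
Total = 0.00598. Share from R = 0.00168/0.00598 = 0.281.

28.1%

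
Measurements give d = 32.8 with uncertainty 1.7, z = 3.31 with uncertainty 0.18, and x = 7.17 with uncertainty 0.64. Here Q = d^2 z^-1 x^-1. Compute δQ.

6.67

Since Q is a product/quotient, work with relative uncertainties:
  (2·δd/d)² = (2×0.0518)² = 0.0107;  (-1·δz/z)² = (-1×0.0544)² = 0.00296;  (-1·δx/x)² = (-1×0.0893)² = 0.00797
δQ/Q = √(0.0217) = 0.147
Q = 45.3, so δQ = 0.147 × 45.3 = 6.67.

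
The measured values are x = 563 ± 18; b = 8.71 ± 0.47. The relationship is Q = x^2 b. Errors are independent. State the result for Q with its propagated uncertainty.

Relative error in a monomial: (δQ/Q)² = Σ (nᵢ · δxᵢ/xᵢ)².
  (2·δx/x)² = (2×0.0320)² = 0.00409;  (1·δb/b)² = (1×0.0540)² = 0.00291
δQ/Q = √(0.00700) = 0.0837
Q = 2.76e+06, so δQ = 0.0837 × 2.76e+06 = 2.31e+05.

(2.76 ± 0.231) × 10^6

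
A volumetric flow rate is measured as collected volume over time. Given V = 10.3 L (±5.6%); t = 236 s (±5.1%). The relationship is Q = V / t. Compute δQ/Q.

0.0757

Relative error in a monomial: (δQ/Q)² = Σ (nᵢ · δxᵢ/xᵢ)².
  (1·δV/V)² = (1×0.0560)² = 0.00314;  (-1·δt/t)² = (-1×0.0510)² = 0.00260
δQ/Q = √(0.00574) = 0.0757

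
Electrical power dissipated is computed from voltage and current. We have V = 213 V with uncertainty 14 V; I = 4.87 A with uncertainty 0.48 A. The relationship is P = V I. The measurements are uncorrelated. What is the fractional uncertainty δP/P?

P is a product of powers, so relative uncertainties combine in quadrature:
  (1·δV/V)² = (1×0.0657)² = 0.00432;  (1·δI/I)² = (1×0.0986)² = 0.00971
δP/P = √(0.0140) = 0.118

0.118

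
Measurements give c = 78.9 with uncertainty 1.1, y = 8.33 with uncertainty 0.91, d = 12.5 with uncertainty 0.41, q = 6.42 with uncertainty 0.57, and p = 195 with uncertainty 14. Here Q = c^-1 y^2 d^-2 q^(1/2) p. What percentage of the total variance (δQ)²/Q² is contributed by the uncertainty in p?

(δQ/Q)² = (-1·δc/c)² + (2·δy/y)² + (-2·δd/d)² + (½·δq/q)² + (1·δp/p)²
  c term: (-1×0.0139)² = 0.000194
  y term: (2×0.109)² = 0.0477
  d term: (-2×0.0328)² = 0.00430
  q term: (0.5×0.0888)² = 0.00197
  p term: (1×0.0718)² = 0.00515
Total = 0.0594. Share from p = 0.00515/0.0594 = 0.0868.

8.68%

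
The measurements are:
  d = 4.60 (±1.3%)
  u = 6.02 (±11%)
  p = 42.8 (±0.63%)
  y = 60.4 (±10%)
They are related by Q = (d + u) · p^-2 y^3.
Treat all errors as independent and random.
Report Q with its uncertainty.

Let w = d + u = 10.6. δw = √(δd² + δu²) = √(0.00358 + 0.439) = 0.665, so δw/w = 0.0626.
Q is then a monomial in w, p, y:
δQ/Q = √((δw/w)² + (-2·δp/p)² + (3·δy/y)²) = √(0.00392 + 0.000159 + 0.0900) = 0.307
Q = 1280, so δQ = 0.307 × 1280 = 392.

1280 ± 392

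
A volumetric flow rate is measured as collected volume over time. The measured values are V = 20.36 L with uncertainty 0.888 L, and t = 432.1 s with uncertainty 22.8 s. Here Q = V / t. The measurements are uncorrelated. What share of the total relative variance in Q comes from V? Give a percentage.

(δQ/Q)² = (1·δV/V)² + (-1·δt/t)²
  V term: (1×0.0436)² = 0.00190
  t term: (-1×0.0528)² = 0.00278
Total = 0.00469. Share from V = 0.00190/0.00469 = 0.406.

40.6%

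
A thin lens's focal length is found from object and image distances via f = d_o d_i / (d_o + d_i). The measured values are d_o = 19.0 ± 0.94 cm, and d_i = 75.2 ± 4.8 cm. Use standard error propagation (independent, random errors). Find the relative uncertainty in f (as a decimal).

∂f/∂d_o = (d_i/(d_o+d_i))² = 0.637;  ∂f/∂d_i = (d_o/(d_o+d_i))² = 0.0407
δf = √((∂f/∂d_o · δd_o)² + (∂f/∂d_i · δd_i)²) = √(0.359 + 0.0381) = 0.630 cm
f = 15.2 cm, so δf/f = 0.630/15.2 = 0.0415.

0.0415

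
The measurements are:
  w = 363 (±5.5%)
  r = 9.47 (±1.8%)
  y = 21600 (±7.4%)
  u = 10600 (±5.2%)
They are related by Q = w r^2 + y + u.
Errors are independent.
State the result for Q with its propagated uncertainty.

64800 ± 2730

Let p = w·r^2 = 32600. δp/p = √((1·δw/w)² + (2·δr/r)²) = √(0.00302 + 0.00130) = 0.0657, so δp = 2140.
Q = p + y + u: δQ = √(δp² + δy² + δu²) = √(4.58e+06 + 2.55e+06 + 3.04e+05) = 2730
Q = 64800.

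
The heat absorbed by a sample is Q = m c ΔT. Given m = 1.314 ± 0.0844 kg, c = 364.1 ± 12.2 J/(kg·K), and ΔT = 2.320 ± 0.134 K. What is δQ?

103 J

For a monomial Q ∝ m, c, ΔT, fractional errors add in quadrature:
  (1·δm/m)² = (1×0.0642)² = 0.00413;  (1·δc/c)² = (1×0.0335)² = 0.00112;  (1·δΔT/ΔT)² = (1×0.0578)² = 0.00334
δQ/Q = √(0.00858) = 0.0927
Q = 1110 J, so δQ = 0.0927 × 1110 = 103 J.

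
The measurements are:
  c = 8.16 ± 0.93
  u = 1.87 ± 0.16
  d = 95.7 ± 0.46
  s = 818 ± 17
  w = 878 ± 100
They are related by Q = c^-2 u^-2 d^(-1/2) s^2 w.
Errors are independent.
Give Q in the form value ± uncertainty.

Relative error in a monomial: (δQ/Q)² = Σ (nᵢ · δxᵢ/xᵢ)².
  (-2·δc/c)² = (-2×0.114)² = 0.0520;  (-2·δu/u)² = (-2×0.0856)² = 0.0293;  (−½·δd/d)² = (-0.5×0.00481)² = 5.78e-06;  (2·δs/s)² = (2×0.0208)² = 0.00173;  (1·δw/w)² = (1×0.114)² = 0.0130
δQ/Q = √(0.0959) = 0.310
Q = 2.58e+05, so δQ = 0.310 × 2.58e+05 = 79900.

(2.58 ± 0.799) × 10^5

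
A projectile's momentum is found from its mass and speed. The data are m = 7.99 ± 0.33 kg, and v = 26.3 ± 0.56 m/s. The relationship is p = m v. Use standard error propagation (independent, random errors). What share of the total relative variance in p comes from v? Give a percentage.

21.0%

(δp/p)² = (1·δm/m)² + (1·δv/v)²
  m term: (1×0.0413)² = 0.00171
  v term: (1×0.0213)² = 0.000453
Total = 0.00216. Share from v = 0.000453/0.00216 = 0.210.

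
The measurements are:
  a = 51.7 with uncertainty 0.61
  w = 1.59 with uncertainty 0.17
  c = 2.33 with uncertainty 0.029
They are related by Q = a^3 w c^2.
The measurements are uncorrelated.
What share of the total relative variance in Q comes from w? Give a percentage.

85.9%

(δQ/Q)² = (3·δa/a)² + (1·δw/w)² + (2·δc/c)²
  a term: (3×0.0118)² = 0.00125
  w term: (1×0.107)² = 0.0114
  c term: (2×0.0124)² = 0.000620
Total = 0.0133. Share from w = 0.0114/0.0133 = 0.859.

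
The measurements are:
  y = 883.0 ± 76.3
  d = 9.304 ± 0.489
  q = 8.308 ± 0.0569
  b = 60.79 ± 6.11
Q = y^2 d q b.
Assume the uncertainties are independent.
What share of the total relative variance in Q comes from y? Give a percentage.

(δQ/Q)² = (2·δy/y)² + (1·δd/d)² + (1·δq/q)² + (1·δb/b)²
  y term: (2×0.0864)² = 0.0299
  d term: (1×0.0526)² = 0.00276
  q term: (1×0.00685)² = 4.69e-05
  b term: (1×0.101)² = 0.0101
Total = 0.0428. Share from y = 0.0299/0.0428 = 0.698.

69.8%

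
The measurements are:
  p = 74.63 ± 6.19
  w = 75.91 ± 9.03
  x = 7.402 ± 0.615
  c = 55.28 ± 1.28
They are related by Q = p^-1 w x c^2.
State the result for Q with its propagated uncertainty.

23010 ± 3990

Since Q is a product/quotient, work with relative uncertainties:
  (-1·δp/p)² = (-1×0.0829)² = 0.00688;  (1·δw/w)² = (1×0.119)² = 0.0142;  (1·δx/x)² = (1×0.0831)² = 0.00690;  (2·δc/c)² = (2×0.0232)² = 0.00214
δQ/Q = √(0.0301) = 0.173
Q = 23010, so δQ = 0.173 × 23010 = 3990.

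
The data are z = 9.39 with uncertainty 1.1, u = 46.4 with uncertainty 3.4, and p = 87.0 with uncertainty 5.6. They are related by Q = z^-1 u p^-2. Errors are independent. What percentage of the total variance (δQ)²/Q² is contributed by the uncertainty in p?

46.5%

(δQ/Q)² = (-1·δz/z)² + (1·δu/u)² + (-2·δp/p)²
  z term: (-1×0.117)² = 0.0137
  u term: (1×0.0733)² = 0.00537
  p term: (-2×0.0644)² = 0.0166
Total = 0.0357. Share from p = 0.0166/0.0357 = 0.465.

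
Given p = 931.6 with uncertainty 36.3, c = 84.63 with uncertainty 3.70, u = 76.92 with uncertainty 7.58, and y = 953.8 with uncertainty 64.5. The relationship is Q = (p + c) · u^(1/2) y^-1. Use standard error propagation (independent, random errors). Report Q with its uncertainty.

Let w = p + c = 1016. δw = √(δp² + δc²) = √(1320 + 13.7) = 36.5, so δw/w = 0.0359.
Q is then a monomial in w, u, y:
δQ/Q = √((δw/w)² + (½·δu/u)² + (-1·δy/y)²) = √(0.00129 + 0.00243 + 0.00457) = 0.0910
Q = 9.344, so δQ = 0.0910 × 9.344 = 0.851.

9.344 ± 0.851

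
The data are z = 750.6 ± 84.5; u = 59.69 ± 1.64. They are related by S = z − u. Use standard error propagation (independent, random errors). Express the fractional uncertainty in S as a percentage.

Sums and differences: (δS)² = Σ (cᵢ δxᵢ)².
  (δz)² = 7140;  (δu)² = 2.69
δS = √(7140) = 84.5
S = 690.9, so δS/S = 84.5/690.9 = 0.122.

12.2%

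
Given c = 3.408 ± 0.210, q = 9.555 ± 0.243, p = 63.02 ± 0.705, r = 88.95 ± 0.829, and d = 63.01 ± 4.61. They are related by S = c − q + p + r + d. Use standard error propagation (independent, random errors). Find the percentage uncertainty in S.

2.27%

Each term contributes (cᵢ δxᵢ)² to (δS)²:
  (δc)² = 0.0441;  (δq)² = 0.0590;  (δp)² = 0.497;  (δr)² = 0.687;  (δd)² = 21.3
δS = √(22.5) = 4.75
S = 208.8, so δS/S = 4.75/208.8 = 0.0227.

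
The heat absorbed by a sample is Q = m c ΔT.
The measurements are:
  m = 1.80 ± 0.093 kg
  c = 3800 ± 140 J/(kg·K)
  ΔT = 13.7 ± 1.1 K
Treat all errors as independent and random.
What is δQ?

Products/powers → add relative errors in quadrature, weighted by exponent:
  (1·δm/m)² = (1×0.0517)² = 0.00267;  (1·δc/c)² = (1×0.0368)² = 0.00136;  (1·δΔT/ΔT)² = (1×0.0803)² = 0.00645
δQ/Q = √(0.0105) = 0.102
Q = 93700 J, so δQ = 0.102 × 93700 = 9590 J.

9590 J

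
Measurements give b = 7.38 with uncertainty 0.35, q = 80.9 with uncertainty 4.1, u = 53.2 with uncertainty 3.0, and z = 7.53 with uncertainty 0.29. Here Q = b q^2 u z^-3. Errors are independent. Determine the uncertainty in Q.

Q is a product of powers, so relative uncertainties combine in quadrature:
  (1·δb/b)² = (1×0.0474)² = 0.00225;  (2·δq/q)² = (2×0.0507)² = 0.0103;  (1·δu/u)² = (1×0.0564)² = 0.00318;  (-3·δz/z)² = (-3×0.0385)² = 0.0133
δQ/Q = √(0.0291) = 0.170
Q = 6020, so δQ = 0.170 × 6020 = 1030.

1030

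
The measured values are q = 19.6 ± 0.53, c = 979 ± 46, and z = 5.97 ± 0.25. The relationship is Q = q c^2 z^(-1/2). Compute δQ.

Since Q is a product/quotient, work with relative uncertainties:
  (1·δq/q)² = (1×0.0270)² = 0.000731;  (2·δc/c)² = (2×0.0470)² = 0.00883;  (−½·δz/z)² = (-0.5×0.0419)² = 0.000438
δQ/Q = √(0.0100) = 0.100
Q = 7.69e+06, so δQ = 0.100 × 7.69e+06 = 7.69e+05.

7.69e+05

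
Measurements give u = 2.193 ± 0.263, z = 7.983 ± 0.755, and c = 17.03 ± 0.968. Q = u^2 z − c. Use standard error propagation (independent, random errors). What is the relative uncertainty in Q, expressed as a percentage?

46.6%

Let p = u^2·z = 38.39. δp/p = √((2·δu/u)² + (1·δz/z)²) = √(0.0575 + 0.00894) = 0.258, so δp = 9.90.
Q = p − c: δQ = √(δp² + δc²) = √(98.0 + 0.937) = 9.95
Q = 21.36, so δQ/Q = 9.95/21.36 = 0.466.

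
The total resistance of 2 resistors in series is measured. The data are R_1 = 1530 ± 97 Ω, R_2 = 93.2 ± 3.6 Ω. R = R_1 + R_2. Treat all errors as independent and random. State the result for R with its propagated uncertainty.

1620 ± 97.1 Ω

R is a linear combination, so absolute uncertainties add in quadrature:
  (δR_1)² = 9410;  (δR_2)² = 13.0
δR = √(9420) = 97.1 Ω
R = 1620 Ω.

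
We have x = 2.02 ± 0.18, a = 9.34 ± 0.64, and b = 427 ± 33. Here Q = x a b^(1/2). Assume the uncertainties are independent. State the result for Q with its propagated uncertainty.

390 ± 46.3

Since Q is a product/quotient, work with relative uncertainties:
  (1·δx/x)² = (1×0.0891)² = 0.00794;  (1·δa/a)² = (1×0.0685)² = 0.00470;  (½·δb/b)² = (0.5×0.0773)² = 0.00149
δQ/Q = √(0.0141) = 0.119
Q = 390, so δQ = 0.119 × 390 = 46.3.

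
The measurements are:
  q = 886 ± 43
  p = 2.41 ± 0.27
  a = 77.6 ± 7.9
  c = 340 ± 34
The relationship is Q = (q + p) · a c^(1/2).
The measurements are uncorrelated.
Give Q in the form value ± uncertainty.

Let u = q + p = 888. δu = √(δq² + δp²) = √(1850 + 0.0729) = 43.0, so δu/u = 0.0484.
Q is then a monomial in u, a, c:
δQ/Q = √((δu/u)² + (1·δa/a)² + (½·δc/c)²) = √(0.00234 + 0.0104 + 0.00250) = 0.123
Q = 1.27e+06, so δQ = 0.123 × 1.27e+06 = 1.57e+05.

(1.27 ± 0.157) × 10^6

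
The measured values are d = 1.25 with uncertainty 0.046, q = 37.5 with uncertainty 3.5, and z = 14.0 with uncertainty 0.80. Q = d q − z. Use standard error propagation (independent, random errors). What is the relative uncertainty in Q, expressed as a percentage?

Let p = d·q = 46.9. δp/p = √((1·δd/d)² + (1·δq/q)²) = √(0.00135 + 0.00871) = 0.100, so δp = 4.70.
Q = p − z: δQ = √(δp² + δz²) = √(22.1 + 0.640) = 4.77
Q = 32.9, so δQ/Q = 4.77/32.9 = 0.145.

14.5%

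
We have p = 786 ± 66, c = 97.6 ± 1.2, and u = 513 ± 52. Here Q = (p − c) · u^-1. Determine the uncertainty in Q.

0.187

Let w = p − c = 688. δw = √(δp² + δc²) = √(4360 + 1.44) = 66.0, so δw/w = 0.0959.
Q is then a monomial in w, u:
δQ/Q = √((δw/w)² + (-1·δu/u)²) = √(0.00919 + 0.0103) = 0.140
Q = 1.34, so δQ = 0.140 × 1.34 = 0.187.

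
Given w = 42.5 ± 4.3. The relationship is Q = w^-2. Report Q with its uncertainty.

Q ∝ w^-2, so δQ/Q = |-2| · δw/w = 2 × 0.101 = 0.202.
Q = 0.000554, so δQ = 0.202 × 0.000554 = 0.000112.

0.000554 ± 0.000112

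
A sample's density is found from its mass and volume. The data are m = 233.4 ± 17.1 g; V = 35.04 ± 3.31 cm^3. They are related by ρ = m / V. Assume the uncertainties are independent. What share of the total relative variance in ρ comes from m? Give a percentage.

(δρ/ρ)² = (1·δm/m)² + (-1·δV/V)²
  m term: (1×0.0733)² = 0.00537
  V term: (-1×0.0945)² = 0.00892
Total = 0.0143. Share from m = 0.00537/0.0143 = 0.376.

37.6%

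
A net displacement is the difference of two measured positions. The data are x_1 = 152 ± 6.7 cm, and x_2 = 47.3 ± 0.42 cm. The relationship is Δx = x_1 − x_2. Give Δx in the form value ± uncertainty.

Absolute uncertainties add in quadrature for a linear combination:
  (δx_1)² = 44.9;  (δx_2)² = 0.176
δΔx = √(45.1) = 6.71 cm
Δx = 105 cm.

105 ± 6.71 cm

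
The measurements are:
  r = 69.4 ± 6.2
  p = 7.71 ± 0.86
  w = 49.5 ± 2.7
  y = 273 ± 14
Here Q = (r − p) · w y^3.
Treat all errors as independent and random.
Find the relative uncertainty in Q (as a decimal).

0.192

Let u = r − p = 61.7. δu = √(δr² + δp²) = √(38.4 + 0.740) = 6.26, so δu/u = 0.101.
Q is then a monomial in u, w, y:
δQ/Q = √((δu/u)² + (1·δw/w)² + (3·δy/y)²) = √(0.0103 + 0.00298 + 0.0237) = 0.192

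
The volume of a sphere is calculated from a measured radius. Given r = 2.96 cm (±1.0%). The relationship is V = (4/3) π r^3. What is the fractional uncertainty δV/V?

0.0300

V ∝ r^3, so δV/V = |3| · δr/r = 3 × 0.0100 = 0.0300.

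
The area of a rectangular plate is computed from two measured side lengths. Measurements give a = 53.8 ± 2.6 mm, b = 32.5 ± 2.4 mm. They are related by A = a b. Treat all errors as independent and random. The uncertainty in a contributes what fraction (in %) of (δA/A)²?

30.0%

(δA/A)² = (1·δa/a)² + (1·δb/b)²
  a term: (1×0.0483)² = 0.00234
  b term: (1×0.0738)² = 0.00545
Total = 0.00779. Share from a = 0.00234/0.00779 = 0.300.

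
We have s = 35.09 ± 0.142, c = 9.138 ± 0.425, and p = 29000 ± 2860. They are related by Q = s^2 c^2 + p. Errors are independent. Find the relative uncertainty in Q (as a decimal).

0.0760

Let w = s^2·c^2 = 102800. δw/w = √((2·δs/s)² + (2·δc/c)²) = √(6.55e-05 + 0.00865) = 0.0934, so δw = 9600.
Q = w + p: δQ = √(δw² + δp²) = √(9.22e+07 + 8.18e+06) = 10000
Q = 131800, so δQ/Q = 10000/131800 = 0.0760.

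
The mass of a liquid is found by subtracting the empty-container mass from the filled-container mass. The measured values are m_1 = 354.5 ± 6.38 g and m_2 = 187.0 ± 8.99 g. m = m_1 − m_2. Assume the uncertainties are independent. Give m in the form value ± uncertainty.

Each term contributes (cᵢ δxᵢ)² to (δm)²:
  (δm_1)² = 40.7;  (δm_2)² = 80.8
δm = √(122) = 11.0 g
m = 167.5 g.

167.5 ± 11.0 g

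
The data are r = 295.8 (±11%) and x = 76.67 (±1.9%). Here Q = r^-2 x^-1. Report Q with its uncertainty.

For a monomial Q ∝ r^-2, x^-1, fractional errors add in quadrature:
  (-2·δr/r)² = (-2×0.110)² = 0.0484;  (-1·δx/x)² = (-1×0.0190)² = 0.000361
δQ/Q = √(0.0488) = 0.221
Q = 1.491e-07, so δQ = 0.221 × 1.491e-07 = 3.29e-08.

(1.491 ± 0.329) × 10^-7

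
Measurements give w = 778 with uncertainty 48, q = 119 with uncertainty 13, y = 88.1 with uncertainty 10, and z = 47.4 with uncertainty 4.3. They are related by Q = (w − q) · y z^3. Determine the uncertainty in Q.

Let u = w − q = 659. δu = √(δw² + δq²) = √(2300 + 169) = 49.7, so δu/u = 0.0755.
Q is then a monomial in u, y, z:
δQ/Q = √((δu/u)² + (1·δy/y)² + (3·δz/z)²) = √(0.00569 + 0.0129 + 0.0741) = 0.304
Q = 6.18e+09, so δQ = 0.304 × 6.18e+09 = 1.88e+09.

1.88e+09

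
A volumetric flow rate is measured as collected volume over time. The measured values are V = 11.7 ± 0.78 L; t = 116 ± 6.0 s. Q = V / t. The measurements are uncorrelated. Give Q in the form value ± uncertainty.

0.101 ± 0.00851 L/s

Each factor contributes (exponent × relative error)² to (δQ/Q)²:
  (1·δV/V)² = (1×0.0667)² = 0.00444;  (-1·δt/t)² = (-1×0.0517)² = 0.00268
δQ/Q = √(0.00712) = 0.0844
Q = 0.101 L/s, so δQ = 0.0844 × 0.101 = 0.00851 L/s.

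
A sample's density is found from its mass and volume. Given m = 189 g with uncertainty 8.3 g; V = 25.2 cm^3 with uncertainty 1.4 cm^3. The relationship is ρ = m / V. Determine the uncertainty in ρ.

0.531 g/cm^3

Relative error in a monomial: (δρ/ρ)² = Σ (nᵢ · δxᵢ/xᵢ)².
  (1·δm/m)² = (1×0.0439)² = 0.00193;  (-1·δV/V)² = (-1×0.0556)² = 0.00309
δρ/ρ = √(0.00501) = 0.0708
ρ = 7.50 g/cm^3, so δρ = 0.0708 × 7.50 = 0.531 g/cm^3.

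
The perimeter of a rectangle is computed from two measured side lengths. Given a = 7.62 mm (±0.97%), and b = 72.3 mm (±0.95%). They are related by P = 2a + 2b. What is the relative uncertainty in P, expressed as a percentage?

For a sum/difference, combine absolute errors in quadrature:
  (2·δa)² = 0.0219;  (2·δb)² = 1.89
δP = √(1.91) = 1.38 mm
P = 160 mm, so δP/P = 1.38/160 = 0.00864.

0.864%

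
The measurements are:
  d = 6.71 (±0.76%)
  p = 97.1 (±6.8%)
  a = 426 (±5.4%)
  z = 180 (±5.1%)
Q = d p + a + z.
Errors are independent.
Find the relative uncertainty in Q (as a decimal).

Let w = d·p = 652. δw/w = √((1·δd/d)² + (1·δp/p)²) = √(5.78e-05 + 0.00462) = 0.0684, so δw = 44.6.
Q = w + a + z: δQ = √(δw² + δa² + δz²) = √(1990 + 529 + 84.3) = 51.0
Q = 1260, so δQ/Q = 51.0/1260 = 0.0406.

0.0406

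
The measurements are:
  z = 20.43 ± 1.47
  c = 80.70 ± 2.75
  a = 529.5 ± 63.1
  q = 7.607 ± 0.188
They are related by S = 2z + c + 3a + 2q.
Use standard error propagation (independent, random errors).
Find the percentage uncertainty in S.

Absolute uncertainties add in quadrature for a linear combination:
  (2·δz)² = 8.64;  (δc)² = 7.56;  (3·δa)² = 35800;  (2·δq)² = 0.141
δS = √(35900) = 189
S = 1725, so δS/S = 189/1725 = 0.110.

11.0%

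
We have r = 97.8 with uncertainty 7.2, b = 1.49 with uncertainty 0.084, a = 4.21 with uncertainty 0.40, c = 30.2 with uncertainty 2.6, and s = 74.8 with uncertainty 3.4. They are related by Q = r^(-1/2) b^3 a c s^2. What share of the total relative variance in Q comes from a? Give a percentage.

16.5%

(δQ/Q)² = (−½·δr/r)² + (3·δb/b)² + (1·δa/a)² + (1·δc/c)² + (2·δs/s)²
  r term: (-0.5×0.0736)² = 0.00135
  b term: (3×0.0564)² = 0.0286
  a term: (1×0.0950)² = 0.00903
  c term: (1×0.0861)² = 0.00741
  s term: (2×0.0455)² = 0.00826
Total = 0.0547. Share from a = 0.00903/0.0547 = 0.165.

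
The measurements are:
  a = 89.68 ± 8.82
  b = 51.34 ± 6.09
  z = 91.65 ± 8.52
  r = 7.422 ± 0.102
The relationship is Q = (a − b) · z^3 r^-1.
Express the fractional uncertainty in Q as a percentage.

39.5%

Let u = a − b = 38.34. δu = √(δa² + δb²) = √(77.8 + 37.1) = 10.7, so δu/u = 0.280.
Q is then a monomial in u, z, r:
δQ/Q = √((δu/u)² + (3·δz/z)² + (-1·δr/r)²) = √(0.0782 + 0.0778 + 0.000189) = 0.395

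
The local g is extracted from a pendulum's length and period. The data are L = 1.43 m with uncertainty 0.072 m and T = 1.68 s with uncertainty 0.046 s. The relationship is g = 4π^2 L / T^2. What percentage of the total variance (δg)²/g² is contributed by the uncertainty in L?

45.8%

(δg/g)² = (1·δL/L)² + (-2·δT/T)²
  L term: (1×0.0503)² = 0.00254
  T term: (-2×0.0274)² = 0.00300
Total = 0.00553. Share from L = 0.00254/0.00553 = 0.458.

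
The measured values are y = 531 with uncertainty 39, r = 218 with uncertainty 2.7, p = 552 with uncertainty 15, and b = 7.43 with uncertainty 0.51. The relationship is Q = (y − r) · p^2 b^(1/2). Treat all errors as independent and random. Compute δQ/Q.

0.140

Let u = y − r = 313. δu = √(δy² + δr²) = √(1520 + 7.29) = 39.1, so δu/u = 0.125.
Q is then a monomial in u, p, b:
δQ/Q = √((δu/u)² + (2·δp/p)² + (½·δb/b)²) = √(0.0156 + 0.00295 + 0.00118) = 0.140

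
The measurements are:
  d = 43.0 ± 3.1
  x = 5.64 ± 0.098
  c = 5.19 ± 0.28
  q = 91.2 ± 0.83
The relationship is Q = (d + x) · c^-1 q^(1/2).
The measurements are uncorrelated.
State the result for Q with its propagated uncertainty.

Let u = d + x = 48.6. δu = √(δd² + δx²) = √(9.61 + 0.00960) = 3.10, so δu/u = 0.0638.
Q is then a monomial in u, c, q:
δQ/Q = √((δu/u)² + (-1·δc/c)² + (½·δq/q)²) = √(0.00407 + 0.00291 + 2.07e-05) = 0.0837
Q = 89.5, so δQ = 0.0837 × 89.5 = 7.49.

89.5 ± 7.49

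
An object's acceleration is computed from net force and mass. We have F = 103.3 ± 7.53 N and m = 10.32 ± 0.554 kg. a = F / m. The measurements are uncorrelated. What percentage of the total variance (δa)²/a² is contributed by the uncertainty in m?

(δa/a)² = (1·δF/F)² + (-1·δm/m)²
  F term: (1×0.0729)² = 0.00531
  m term: (-1×0.0537)² = 0.00288
Total = 0.00820. Share from m = 0.00288/0.00820 = 0.352.

35.2%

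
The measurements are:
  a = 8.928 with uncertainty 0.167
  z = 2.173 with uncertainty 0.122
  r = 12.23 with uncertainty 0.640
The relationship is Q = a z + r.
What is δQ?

Let p = a·z = 19.40. δp/p = √((1·δa/a)² + (1·δz/z)²) = √(0.000350 + 0.00315) = 0.0592, so δp = 1.15.
Q = p + r: δQ = √(δp² + δr²) = √(1.32 + 0.410) = 1.31

1.31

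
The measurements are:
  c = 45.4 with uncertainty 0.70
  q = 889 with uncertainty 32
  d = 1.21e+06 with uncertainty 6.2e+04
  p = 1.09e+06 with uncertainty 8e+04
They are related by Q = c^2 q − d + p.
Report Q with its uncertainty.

Let w = c^2·q = 1.83e+06. δw/w = √((2·δc/c)² + (1·δq/q)²) = √(0.000951 + 0.00130) = 0.0474, so δw = 86900.
Q = w − d + p: δQ = √(δw² + δd² + δp²) = √(7.54e+09 + 3.84e+09 + 6.4e+09) = 1.33e+05
Q = 1.71e+06.

(1.71 ± 0.133) × 10^6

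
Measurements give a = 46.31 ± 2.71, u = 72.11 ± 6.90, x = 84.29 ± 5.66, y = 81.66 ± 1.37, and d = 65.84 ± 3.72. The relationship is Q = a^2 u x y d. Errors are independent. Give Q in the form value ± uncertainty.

(7.008 ± 1.23) × 10^10

Products/powers → add relative errors in quadrature, weighted by exponent:
  (2·δa/a)² = (2×0.0585)² = 0.0137;  (1·δu/u)² = (1×0.0957)² = 0.00916;  (1·δx/x)² = (1×0.0671)² = 0.00451;  (1·δy/y)² = (1×0.0168)² = 0.000281;  (1·δd/d)² = (1×0.0565)² = 0.00319
δQ/Q = √(0.0308) = 0.176
Q = 7.008e+10, so δQ = 0.176 × 7.008e+10 = 1.23e+10.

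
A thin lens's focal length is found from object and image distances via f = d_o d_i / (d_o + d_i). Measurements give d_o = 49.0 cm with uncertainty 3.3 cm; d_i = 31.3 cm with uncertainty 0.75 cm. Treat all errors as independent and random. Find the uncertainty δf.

∂f/∂d_o = (d_i/(d_o+d_i))² = 0.152;  ∂f/∂d_i = (d_o/(d_o+d_i))² = 0.372
δf = √((∂f/∂d_o · δd_o)² + (∂f/∂d_i · δd_i)²) = √(0.251 + 0.0780) = 0.574 cm

0.574 cm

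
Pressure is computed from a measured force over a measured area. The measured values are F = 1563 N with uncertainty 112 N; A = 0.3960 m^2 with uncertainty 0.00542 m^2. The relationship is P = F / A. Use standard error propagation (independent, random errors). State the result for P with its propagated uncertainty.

3947 ± 288 Pa

Each factor contributes (exponent × relative error)² to (δP/P)²:
  (1·δF/F)² = (1×0.0717)² = 0.00513;  (-1·δA/A)² = (-1×0.0137)² = 0.000187
δP/P = √(0.00532) = 0.0730
P = 3947 Pa, so δP = 0.0730 × 3947 = 288 Pa.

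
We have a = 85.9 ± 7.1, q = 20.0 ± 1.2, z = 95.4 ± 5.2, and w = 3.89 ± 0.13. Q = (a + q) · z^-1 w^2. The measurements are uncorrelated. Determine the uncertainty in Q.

1.84

Let u = a + q = 106. δu = √(δa² + δq²) = √(50.4 + 1.44) = 7.20, so δu/u = 0.0680.
Q is then a monomial in u, z, w:
δQ/Q = √((δu/u)² + (-1·δz/z)² + (2·δw/w)²) = √(0.00462 + 0.00297 + 0.00447) = 0.110
Q = 16.8, so δQ = 0.110 × 16.8 = 1.84.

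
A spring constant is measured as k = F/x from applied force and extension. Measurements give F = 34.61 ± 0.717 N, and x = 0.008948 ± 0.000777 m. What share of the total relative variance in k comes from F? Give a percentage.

5.39%

(δk/k)² = (1·δF/F)² + (-1·δx/x)²
  F term: (1×0.0207)² = 0.000429
  x term: (-1×0.0868)² = 0.00754
Total = 0.00797. Share from F = 0.000429/0.00797 = 0.0539.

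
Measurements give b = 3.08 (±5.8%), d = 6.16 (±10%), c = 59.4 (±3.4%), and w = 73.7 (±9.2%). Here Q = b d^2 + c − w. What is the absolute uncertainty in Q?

Let p = b·d^2 = 117. δp/p = √((1·δb/b)² + (2·δd/d)²) = √(0.00336 + 0.0400) = 0.208, so δp = 24.3.
Q = p + c − w: δQ = √(δp² + δc² + δw²) = √(592 + 4.08 + 46.0) = 25.3

25.3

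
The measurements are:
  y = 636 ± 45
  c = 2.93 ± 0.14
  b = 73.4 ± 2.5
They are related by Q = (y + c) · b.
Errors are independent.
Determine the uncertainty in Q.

Let u = y + c = 639. δu = √(δy² + δc²) = √(2020 + 0.0196) = 45.0, so δu/u = 0.0704.
Q is then a monomial in u, b:
δQ/Q = √((δu/u)² + (1·δb/b)²) = √(0.00496 + 0.00116) = 0.0782
Q = 46900, so δQ = 0.0782 × 46900 = 3670.

3670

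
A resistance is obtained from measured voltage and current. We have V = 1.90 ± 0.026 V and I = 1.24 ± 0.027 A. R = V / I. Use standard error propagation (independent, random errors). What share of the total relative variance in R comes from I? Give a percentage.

71.7%

(δR/R)² = (1·δV/V)² + (-1·δI/I)²
  V term: (1×0.0137)² = 0.000187
  I term: (-1×0.0218)² = 0.000474
Total = 0.000661. Share from I = 0.000474/0.000661 = 0.717.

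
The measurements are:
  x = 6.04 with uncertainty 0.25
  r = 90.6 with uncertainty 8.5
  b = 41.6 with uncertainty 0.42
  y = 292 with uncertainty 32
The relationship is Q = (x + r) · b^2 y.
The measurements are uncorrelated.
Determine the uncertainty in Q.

Let u = x + r = 96.6. δu = √(δx² + δr²) = √(0.0625 + 72.2) = 8.50, so δu/u = 0.0880.
Q is then a monomial in u, b, y:
δQ/Q = √((δu/u)² + (2·δb/b)² + (1·δy/y)²) = √(0.00774 + 0.000408 + 0.0120) = 0.142
Q = 4.88e+07, so δQ = 0.142 × 4.88e+07 = 6.93e+06.

6.93e+06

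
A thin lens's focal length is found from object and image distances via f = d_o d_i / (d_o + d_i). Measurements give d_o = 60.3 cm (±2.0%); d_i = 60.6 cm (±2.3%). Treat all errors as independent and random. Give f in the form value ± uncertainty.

∂f/∂d_o = (d_i/(d_o+d_i))² = 0.251;  ∂f/∂d_i = (d_o/(d_o+d_i))² = 0.249
δf = √((∂f/∂d_o · δd_o)² + (∂f/∂d_i · δd_i)²) = √(0.0918 + 0.120) = 0.460 cm
f = 30.2 cm.

30.2 ± 0.460 cm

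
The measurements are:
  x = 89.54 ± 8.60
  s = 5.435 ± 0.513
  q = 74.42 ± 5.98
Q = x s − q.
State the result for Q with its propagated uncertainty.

412.2 ± 65.8

Let p = x·s = 486.6. δp/p = √((1·δx/x)² + (1·δs/s)²) = √(0.00922 + 0.00891) = 0.135, so δp = 65.5.
Q = p − q: δQ = √(δp² + δq²) = √(4290 + 35.8) = 65.8
Q = 412.2.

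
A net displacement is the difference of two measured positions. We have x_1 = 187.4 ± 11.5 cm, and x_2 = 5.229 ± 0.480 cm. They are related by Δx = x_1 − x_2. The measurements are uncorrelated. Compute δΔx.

11.5 cm

Δx is a linear combination, so absolute uncertainties add in quadrature:
  (δx_1)² = 132;  (δx_2)² = 0.230
δΔx = √(132) = 11.5 cm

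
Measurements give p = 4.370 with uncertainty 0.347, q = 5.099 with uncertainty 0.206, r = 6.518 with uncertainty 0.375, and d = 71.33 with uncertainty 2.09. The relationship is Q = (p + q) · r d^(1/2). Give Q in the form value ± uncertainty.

Let u = p + q = 9.469. δu = √(δp² + δq²) = √(0.120 + 0.0424) = 0.404, so δu/u = 0.0426.
Q is then a monomial in u, r, d:
δQ/Q = √((δu/u)² + (1·δr/r)² + (½·δd/d)²) = √(0.00182 + 0.00331 + 0.000215) = 0.0731
Q = 521.3, so δQ = 0.0731 × 521.3 = 38.1.

521.3 ± 38.1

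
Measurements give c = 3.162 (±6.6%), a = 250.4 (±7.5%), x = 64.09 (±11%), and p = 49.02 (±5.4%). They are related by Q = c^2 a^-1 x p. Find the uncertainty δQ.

Relative error in a monomial: (δQ/Q)² = Σ (nᵢ · δxᵢ/xᵢ)².
  (2·δc/c)² = (2×0.0660)² = 0.0174;  (-1·δa/a)² = (-1×0.0750)² = 0.00562;  (1·δx/x)² = (1×0.110)² = 0.0121;  (1·δp/p)² = (1×0.0540)² = 0.00292
δQ/Q = √(0.0381) = 0.195
Q = 125.4, so δQ = 0.195 × 125.4 = 24.5.

24.5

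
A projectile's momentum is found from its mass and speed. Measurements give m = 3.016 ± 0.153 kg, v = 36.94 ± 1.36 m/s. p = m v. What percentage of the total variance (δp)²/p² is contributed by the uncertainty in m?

(δp/p)² = (1·δm/m)² + (1·δv/v)²
  m term: (1×0.0507)² = 0.00257
  v term: (1×0.0368)² = 0.00136
Total = 0.00393. Share from m = 0.00257/0.00393 = 0.655.

65.5%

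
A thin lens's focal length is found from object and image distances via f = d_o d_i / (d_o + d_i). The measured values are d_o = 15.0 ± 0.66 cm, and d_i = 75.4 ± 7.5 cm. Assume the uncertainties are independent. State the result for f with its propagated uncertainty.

∂f/∂d_o = (d_i/(d_o+d_i))² = 0.696;  ∂f/∂d_i = (d_o/(d_o+d_i))² = 0.0275
δf = √((∂f/∂d_o · δd_o)² + (∂f/∂d_i · δd_i)²) = √(0.211 + 0.0426) = 0.503 cm
f = 12.5 cm.

12.5 ± 0.503 cm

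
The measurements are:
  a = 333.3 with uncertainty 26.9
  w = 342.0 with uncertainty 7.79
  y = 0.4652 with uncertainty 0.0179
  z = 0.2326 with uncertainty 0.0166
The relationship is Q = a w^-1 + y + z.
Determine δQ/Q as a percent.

Let p = a·w^-1 = 0.9746. δp/p = √((1·δa/a)² + (-1·δw/w)²) = √(0.00651 + 0.000519) = 0.0839, so δp = 0.0817.
Q = p + y + z: δQ = √(δp² + δy² + δz²) = √(0.00668 + 0.000320 + 0.000276) = 0.0853
Q = 1.672, so δQ/Q = 0.0853/1.672 = 0.0510.

5.10%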